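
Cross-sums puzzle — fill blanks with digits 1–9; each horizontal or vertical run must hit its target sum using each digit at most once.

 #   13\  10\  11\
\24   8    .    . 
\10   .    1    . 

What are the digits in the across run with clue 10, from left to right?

24 in 3 cells must be {7,8,9}.
R1C2 = 10 − 1 = 9 completes the 10 down.
R1C3 = 24 − 17 = 7 completes the 24 across.
R2C1 = 13 − 8 = 5 completes the 13 down.
R2C3 = 10 − 6 = 4 completes the 10 across.

5 1 4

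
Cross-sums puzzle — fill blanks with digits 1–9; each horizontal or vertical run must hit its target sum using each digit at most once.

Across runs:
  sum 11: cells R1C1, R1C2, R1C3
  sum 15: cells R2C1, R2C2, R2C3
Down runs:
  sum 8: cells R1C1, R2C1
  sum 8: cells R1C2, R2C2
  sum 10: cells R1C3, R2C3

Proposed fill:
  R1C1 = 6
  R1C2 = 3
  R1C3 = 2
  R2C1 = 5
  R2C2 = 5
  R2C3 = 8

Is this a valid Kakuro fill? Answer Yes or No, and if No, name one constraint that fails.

No — the across run R2C1–R2C3 sums to 18, not 15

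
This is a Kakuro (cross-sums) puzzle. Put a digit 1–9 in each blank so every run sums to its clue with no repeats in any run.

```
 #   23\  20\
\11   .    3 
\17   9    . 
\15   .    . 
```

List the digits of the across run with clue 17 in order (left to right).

9 8

17 in 2 cells must be {8,9}; 23 in 3 cells must be {6,8,9}.
R1C1 = 11 − 3 = 8 completes the 11 across.
R2C2 = 17 − 9 = 8 completes the 17 across.
R3C1 = 23 − 17 = 6 completes the 23 down.
R3C2 = 15 − 6 = 9 completes the 15 across.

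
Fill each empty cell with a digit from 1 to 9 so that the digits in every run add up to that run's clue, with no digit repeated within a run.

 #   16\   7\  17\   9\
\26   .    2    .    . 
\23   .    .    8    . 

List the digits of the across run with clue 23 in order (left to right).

16 in 2 cells must be {7,9}; 17 in 2 cells must be {8,9}.
R1C3 = 17 − 8 = 9 completes the 17 down.
R2C2 = 7 − 2 = 5 completes the 7 down.
R1C1 = 7: the only remaining digit allowed by both the 26 across and the 16 down.
R1C4 = 26 − 18 = 8 completes the 26 across.
R2C1 = 16 − 7 = 9 completes the 16 down.
R2C4 = 23 − 22 = 1 completes the 23 across.

9, 5, 8, 1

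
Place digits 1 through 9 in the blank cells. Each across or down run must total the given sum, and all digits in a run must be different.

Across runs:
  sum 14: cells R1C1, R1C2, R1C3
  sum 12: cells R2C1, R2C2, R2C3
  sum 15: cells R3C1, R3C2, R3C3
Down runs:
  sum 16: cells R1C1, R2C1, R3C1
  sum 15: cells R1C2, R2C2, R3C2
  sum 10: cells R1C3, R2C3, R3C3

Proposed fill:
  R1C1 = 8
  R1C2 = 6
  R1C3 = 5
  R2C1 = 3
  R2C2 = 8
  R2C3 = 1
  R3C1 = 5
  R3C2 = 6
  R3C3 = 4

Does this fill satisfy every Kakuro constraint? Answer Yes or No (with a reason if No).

No — the across run R1C1–R1C3 sums to 19, not 14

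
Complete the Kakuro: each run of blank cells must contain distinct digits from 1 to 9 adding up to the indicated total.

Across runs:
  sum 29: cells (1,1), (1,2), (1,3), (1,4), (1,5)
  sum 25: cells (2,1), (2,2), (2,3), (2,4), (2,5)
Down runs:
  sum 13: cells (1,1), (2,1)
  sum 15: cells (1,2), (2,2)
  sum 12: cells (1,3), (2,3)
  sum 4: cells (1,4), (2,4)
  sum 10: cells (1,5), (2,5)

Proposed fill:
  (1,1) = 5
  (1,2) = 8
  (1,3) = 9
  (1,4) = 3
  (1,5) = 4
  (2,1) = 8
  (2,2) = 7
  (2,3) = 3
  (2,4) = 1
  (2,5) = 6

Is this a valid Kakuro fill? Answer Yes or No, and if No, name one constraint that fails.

Yes

Across: 5+8+9+3+4=29; 8+7+3+1+6=25. Down: 5+8=13; 8+7=15; 9+3=12; 3+1=4; 4+6=10. No digit repeats within any run.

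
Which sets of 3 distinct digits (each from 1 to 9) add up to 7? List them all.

{1,2,4}

3 distinct digits from 1–9 sum between 6 and 24.
Only one set works: {1,2,4}.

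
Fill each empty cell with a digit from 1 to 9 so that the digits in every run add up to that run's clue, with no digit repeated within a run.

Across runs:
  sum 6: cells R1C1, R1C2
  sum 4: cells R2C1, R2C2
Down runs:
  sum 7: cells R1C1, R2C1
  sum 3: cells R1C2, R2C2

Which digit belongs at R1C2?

4 in 2 cells must be {1,3}; 3 in 2 cells must be {1,2}.
The 4 across and the 3 down share only 1, so R2C2 = 1.
R1C2 = 3 − 1 = 2 completes the 3 down.
R2C1 = 4 − 1 = 3 completes the 4 across.
R1C1 = 6 − 2 = 4 completes the 6 across.

2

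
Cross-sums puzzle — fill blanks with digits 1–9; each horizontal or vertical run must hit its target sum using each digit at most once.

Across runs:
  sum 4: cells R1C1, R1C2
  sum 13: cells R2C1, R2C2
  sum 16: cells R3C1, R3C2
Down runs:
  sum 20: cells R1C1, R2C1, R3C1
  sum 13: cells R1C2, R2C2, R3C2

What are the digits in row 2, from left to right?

4 in 2 cells must be {1,3}; 16 in 2 cells must be {7,9}.
The 4 across and the 20 down share only 3, so R1C1 = 3.
R1C2 = 4 − 3 = 1 completes the 4 across.
Given what's placed, R3C1 must be 9 to fit the 16 across and 20 down.
R3C2 = 16 − 9 = 7 completes the 16 across.
R2C1 = 20 − 12 = 8 completes the 20 down.
R2C2 = 13 − 8 = 5 completes the 13 across.

8 5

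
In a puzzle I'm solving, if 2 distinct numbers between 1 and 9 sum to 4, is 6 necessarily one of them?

No

The only way to make 4 from 2 distinct digits is {1,3}, which does not contain 6.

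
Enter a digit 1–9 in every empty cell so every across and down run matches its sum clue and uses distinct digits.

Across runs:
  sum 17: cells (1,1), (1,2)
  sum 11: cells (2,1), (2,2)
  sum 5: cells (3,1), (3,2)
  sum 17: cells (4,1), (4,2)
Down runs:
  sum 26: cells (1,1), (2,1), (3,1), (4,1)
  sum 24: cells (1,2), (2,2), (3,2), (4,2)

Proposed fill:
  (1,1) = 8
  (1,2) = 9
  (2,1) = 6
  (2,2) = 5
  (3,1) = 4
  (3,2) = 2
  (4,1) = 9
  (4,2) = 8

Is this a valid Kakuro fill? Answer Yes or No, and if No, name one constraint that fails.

No — the down run (1,1)–(4,1) sums to 27, not 26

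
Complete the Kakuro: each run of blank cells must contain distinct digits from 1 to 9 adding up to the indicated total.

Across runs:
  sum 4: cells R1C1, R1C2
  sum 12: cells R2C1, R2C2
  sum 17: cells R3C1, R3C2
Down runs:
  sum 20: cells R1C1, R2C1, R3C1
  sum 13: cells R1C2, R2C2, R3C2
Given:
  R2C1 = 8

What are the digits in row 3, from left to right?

9, 8

4 in 2 cells must be {1,3}; 17 in 2 cells must be {8,9}.
Given what's placed, R1C1 must be 3 to fit the 4 across and 20 down.
R1C2 = 4 − 3 = 1 completes the 4 across.
R2C2 = 12 − 8 = 4 completes the 12 across.
R3C1 = 20 − 11 = 9 completes the 20 down.
R3C2 = 17 − 9 = 8 completes the 17 across.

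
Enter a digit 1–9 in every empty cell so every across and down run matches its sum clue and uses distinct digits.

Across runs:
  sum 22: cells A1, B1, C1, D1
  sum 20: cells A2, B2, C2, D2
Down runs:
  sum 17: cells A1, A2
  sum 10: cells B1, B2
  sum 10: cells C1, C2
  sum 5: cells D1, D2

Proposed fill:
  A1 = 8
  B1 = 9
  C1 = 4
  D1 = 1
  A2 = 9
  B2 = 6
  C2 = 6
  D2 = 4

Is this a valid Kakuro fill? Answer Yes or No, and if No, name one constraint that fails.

No — the across run A2–D2 sums to 25, not 20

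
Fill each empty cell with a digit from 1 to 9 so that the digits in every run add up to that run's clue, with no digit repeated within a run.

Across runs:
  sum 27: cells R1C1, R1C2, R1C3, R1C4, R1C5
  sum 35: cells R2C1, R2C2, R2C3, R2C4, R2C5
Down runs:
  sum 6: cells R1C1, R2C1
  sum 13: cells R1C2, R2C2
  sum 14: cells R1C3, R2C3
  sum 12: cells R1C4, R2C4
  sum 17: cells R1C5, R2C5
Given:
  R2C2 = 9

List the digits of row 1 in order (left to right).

1 4 8 5 9

35 in 5 cells must be {5,6,7,8,9}; 17 in 2 cells must be {8,9}.
R1C2 = 13 − 9 = 4 completes the 13 down.
Given what's placed, R2C1 must be 5 to fit the 35 across and 6 down.
R2C5 = 8: the only remaining digit allowed by both the 35 across and the 17 down.
R1C1 = 6 − 5 = 1 completes the 6 down.
R1C5 = 17 − 8 = 9 completes the 17 down.
Given what's placed, R2C3 must be 6 to fit the 35 across and 14 down.
R2C4 = 35 − 28 = 7 completes the 35 across.
R1C3 = 14 − 6 = 8 completes the 14 down.
R1C4 = 27 − 22 = 5 completes the 27 across.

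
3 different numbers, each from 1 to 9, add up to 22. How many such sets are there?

3 distinct digits from 1–9 sum between 6 and 24.
Enumerating: {5,8,9}, {6,7,9}.

2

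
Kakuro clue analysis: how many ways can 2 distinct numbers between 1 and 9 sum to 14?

2

2 distinct digits from 1–9 sum between 3 and 17.
Enumerating: {5,9}, {6,8}.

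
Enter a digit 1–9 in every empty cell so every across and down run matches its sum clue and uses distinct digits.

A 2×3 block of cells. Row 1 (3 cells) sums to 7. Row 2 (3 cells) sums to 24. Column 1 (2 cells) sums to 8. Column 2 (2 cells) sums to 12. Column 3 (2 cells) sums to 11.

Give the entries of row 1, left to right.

1, 4, 2

7 in 3 cells must be {1,2,4}; 24 in 3 cells must be {7,8,9}.
The 7 across and the 12 down share only 4, so (1,2) = 4.
Given what's placed, (1,3) must be 2 to fit the 7 across and 11 down.
(2,1) = 7: only digit in both the 24-across and 8-down candidate sets.
(2,2) = 12 − 4 = 8 completes the 12 down.
(2,3) = 24 − 15 = 9 completes the 24 across.
(1,1) = 7 − 6 = 1 completes the 7 across.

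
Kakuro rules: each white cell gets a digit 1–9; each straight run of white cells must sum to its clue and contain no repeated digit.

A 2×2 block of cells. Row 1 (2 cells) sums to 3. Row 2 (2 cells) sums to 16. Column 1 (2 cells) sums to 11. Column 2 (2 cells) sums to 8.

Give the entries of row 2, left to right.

9, 7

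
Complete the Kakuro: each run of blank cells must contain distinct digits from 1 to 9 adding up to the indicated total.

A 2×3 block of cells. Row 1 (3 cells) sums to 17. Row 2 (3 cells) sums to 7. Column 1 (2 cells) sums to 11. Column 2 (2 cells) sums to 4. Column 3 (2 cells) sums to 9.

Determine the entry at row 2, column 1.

7 in 3 cells must be {1,2,4}; 4 in 2 cells must be {1,3}.
The 7 across and the 4 down share only 1, so (2,2) = 1.
(1,2) = 4 − 1 = 3 completes the 4 down.
Nothing is forced directly, so branch on (2,1), whose candidates are 2 or 4. If (2,1) = 4: then (1,1) would have to be in {5,6,8,9} for the 17 across but in {7} for the 11 down — contradiction. So (2,1) = 2.
(1,1) = 11 − 2 = 9 completes the 11 down.
(1,3) = 17 − 12 = 5 completes the 17 across.
(2,3) = 7 − 3 = 4 completes the 7 across.

2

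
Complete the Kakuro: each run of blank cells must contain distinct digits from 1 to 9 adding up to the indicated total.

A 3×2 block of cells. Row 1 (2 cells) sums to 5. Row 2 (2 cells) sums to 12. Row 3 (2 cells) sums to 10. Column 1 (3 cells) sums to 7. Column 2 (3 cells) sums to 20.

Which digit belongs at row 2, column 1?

4

7 in 3 cells must be {1,2,4}.
The 12 across and the 7 down share only 4, so (2,1) = 4.
(2,2) = 12 − 4 = 8 completes the 12 across.
Given what's placed, (1,2) must be 3 to fit the 5 across and 20 down.
(3,2) = 20 − 11 = 9 completes the 20 down.
(1,1) = 5 − 3 = 2 completes the 5 across.
(3,1) = 10 − 9 = 1 completes the 10 across.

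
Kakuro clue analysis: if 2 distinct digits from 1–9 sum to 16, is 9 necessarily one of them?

The only way to make 16 from 2 distinct digits is {7,9}, which contains 9.

Yes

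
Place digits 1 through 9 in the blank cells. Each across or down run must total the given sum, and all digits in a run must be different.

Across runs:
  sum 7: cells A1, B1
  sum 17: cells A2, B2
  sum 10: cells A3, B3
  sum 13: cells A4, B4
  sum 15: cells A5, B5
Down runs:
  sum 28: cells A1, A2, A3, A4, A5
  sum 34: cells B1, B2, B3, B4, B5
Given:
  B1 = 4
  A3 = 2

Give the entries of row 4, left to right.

6 7

17 in 2 cells must be {8,9}; 34 in 5 cells must be {4,6,7,8,9}.
A1 = 7 − 4 = 3 completes the 7 across.
B3 = 10 − 2 = 8 completes the 10 across.
B2 = 9: the only remaining digit allowed by both the 17 across and the 34 down.
A2 = 17 − 9 = 8 completes the 17 across.
Nothing is forced directly, so branch on A4, whose candidates are 6 or 9. If A4 = 9: then B4 would have to be in {4} for the 13 across but in {6,7} for the 34 down — contradiction. So A4 = 6.
B4 = 13 − 6 = 7 completes the 13 across.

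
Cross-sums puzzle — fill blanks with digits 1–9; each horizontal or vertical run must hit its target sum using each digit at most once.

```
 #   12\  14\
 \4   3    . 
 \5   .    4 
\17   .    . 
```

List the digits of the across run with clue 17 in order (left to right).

8, 9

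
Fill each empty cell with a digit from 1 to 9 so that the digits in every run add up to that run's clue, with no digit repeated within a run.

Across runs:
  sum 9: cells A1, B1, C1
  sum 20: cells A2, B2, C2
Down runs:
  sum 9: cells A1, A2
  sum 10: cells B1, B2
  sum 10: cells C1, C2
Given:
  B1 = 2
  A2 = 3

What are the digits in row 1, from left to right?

A1 = 9 − 3 = 6 completes the 9 down.
C1 = 9 − 8 = 1 completes the 9 across.
B2 = 10 − 2 = 8 completes the 10 down.
C2 = 20 − 11 = 9 completes the 20 across.

6, 2, 1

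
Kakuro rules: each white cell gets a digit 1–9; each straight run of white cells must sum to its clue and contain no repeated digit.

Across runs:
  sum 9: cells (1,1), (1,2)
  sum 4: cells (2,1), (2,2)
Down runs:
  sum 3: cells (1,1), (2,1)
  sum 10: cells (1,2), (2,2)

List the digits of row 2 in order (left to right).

1 3

4 in 2 cells must be {1,3}; 3 in 2 cells must be {1,2}.
The 4 across and the 3 down share only 1, so (2,1) = 1.
(2,2) = 4 − 1 = 3 completes the 4 across.
(1,1) = 3 − 1 = 2 completes the 3 down.
(1,2) = 9 − 2 = 7 completes the 9 across.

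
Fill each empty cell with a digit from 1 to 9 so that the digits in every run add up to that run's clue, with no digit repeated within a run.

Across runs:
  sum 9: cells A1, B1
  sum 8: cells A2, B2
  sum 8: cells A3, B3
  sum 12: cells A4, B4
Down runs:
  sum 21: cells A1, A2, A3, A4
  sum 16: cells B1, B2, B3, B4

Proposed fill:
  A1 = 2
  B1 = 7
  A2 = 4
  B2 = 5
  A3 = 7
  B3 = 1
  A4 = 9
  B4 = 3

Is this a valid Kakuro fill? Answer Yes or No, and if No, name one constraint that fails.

No — the across run A2–B2 sums to 9, not 8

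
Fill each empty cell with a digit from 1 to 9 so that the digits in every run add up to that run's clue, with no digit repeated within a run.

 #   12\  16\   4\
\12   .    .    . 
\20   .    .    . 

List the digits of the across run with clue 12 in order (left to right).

16 in 2 cells must be {7,9}; 4 in 2 cells must be {1,3}.
The 20 across and the 4 down share only 3, so R2C3 = 3.
R1C3 = 4 − 3 = 1 completes the 4 down.
Given what's placed, R2C2 must be 9 to fit the 20 across and 16 down.
R1C2 = 16 − 9 = 7 completes the 16 down.
R2C1 = 20 − 12 = 8 completes the 20 across.
R1C1 = 12 − 8 = 4 completes the 12 across.

4, 7, 1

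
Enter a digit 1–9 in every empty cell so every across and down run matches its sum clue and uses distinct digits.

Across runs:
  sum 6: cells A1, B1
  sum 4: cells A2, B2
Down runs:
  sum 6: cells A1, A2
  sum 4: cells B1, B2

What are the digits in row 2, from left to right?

1 3

4 in 2 cells must be {1,3}.
The 6 across and the 4 down share only 1, so B1 = 1.
The 4 across and the 6 down share only 1, so A2 = 1.
B2 = 4 − 1 = 3 completes the 4 across.
A1 = 6 − 1 = 5 completes the 6 across.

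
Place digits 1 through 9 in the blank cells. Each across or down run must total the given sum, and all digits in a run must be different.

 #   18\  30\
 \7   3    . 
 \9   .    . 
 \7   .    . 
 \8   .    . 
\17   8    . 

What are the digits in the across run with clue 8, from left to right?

2 6

17 in 2 cells must be {8,9}.
R1C2 = 7 − 3 = 4 completes the 7 across.
R5C2 = 17 − 8 = 9 completes the 17 across.
No cell is forced outright now. R4C1 can only be 1 or 2 (the digits allowed by both its 8 across and its 18 down). If R4C1 = 1: that forces R4C2 = 7, R3C2 = 2, R2C2 = 8, after which R3C1 would have to be in {5} for the 7 across but in {2,4} for the 18 down — contradiction. So R4C1 = 2.
R4C2 = 8 − 2 = 6 completes the 8 across.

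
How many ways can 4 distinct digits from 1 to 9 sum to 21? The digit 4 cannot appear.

6

4 distinct digits from 1–9 sum between 10 and 30.
Dropping sets that contain 4.
Enumerating: {1,3,8,9}, {1,5,6,9}, {1,5,7,8}, {2,3,7,9}, {2,5,6,8}, {3,5,6,7}.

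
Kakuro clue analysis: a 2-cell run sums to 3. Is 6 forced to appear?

No

The only way to make 3 from 2 distinct digits is {1,2}, which does not contain 6.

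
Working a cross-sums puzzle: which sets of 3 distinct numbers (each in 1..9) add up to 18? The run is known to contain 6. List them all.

{3,6,9}; {4,6,8}; {5,6,7}

3 distinct digits from 1–9 sum between 6 and 24.
Keeping only sets containing 6.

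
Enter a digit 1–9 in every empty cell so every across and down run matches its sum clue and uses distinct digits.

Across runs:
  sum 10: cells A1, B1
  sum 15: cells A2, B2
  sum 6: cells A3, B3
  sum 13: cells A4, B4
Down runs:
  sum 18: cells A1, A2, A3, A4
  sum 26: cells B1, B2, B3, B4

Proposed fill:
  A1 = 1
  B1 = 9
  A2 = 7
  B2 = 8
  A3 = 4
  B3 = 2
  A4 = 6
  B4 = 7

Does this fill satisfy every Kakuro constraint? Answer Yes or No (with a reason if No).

Across: 1+9=10; 7+8=15; 4+2=6; 6+7=13. Down: 1+7+4+6=18; 9+8+2+7=26. No digit repeats within any run.

Yes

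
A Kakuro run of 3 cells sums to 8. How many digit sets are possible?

3 distinct digits from 1–9 sum between 6 and 24.
Enumerating: {1,2,5}, {1,3,4}.

2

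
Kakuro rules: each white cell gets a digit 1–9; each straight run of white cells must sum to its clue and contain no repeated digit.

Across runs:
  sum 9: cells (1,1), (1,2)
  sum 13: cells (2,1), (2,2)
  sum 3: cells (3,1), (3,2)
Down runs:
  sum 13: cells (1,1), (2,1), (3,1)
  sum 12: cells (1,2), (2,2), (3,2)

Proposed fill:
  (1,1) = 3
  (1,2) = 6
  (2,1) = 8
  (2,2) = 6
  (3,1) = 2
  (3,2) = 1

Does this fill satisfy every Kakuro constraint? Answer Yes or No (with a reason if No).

No — the across run (2,1)–(2,2) sums to 14, not 13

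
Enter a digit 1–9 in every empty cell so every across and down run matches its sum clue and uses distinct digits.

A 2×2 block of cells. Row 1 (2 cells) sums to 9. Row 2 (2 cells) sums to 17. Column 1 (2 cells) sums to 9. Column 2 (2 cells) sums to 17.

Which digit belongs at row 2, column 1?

8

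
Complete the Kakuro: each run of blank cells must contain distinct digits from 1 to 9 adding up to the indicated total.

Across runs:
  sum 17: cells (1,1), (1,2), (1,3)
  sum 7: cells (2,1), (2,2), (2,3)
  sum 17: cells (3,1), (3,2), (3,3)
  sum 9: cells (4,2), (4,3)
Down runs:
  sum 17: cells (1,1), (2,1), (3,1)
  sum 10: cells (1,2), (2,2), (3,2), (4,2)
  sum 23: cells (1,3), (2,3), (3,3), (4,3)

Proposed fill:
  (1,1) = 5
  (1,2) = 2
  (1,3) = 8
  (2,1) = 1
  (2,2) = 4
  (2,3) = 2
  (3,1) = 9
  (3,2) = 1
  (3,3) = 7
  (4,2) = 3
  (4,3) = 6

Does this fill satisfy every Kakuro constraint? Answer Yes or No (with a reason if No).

No — the across run (1,1)–(1,3) sums to 15, not 17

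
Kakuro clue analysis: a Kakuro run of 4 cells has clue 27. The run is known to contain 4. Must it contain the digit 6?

Yes

The only way to make 27 from 4 distinct digits under that restriction is {4,6,8,9}, which contains 6.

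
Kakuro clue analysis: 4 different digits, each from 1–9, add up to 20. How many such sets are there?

12

4 distinct digits from 1–9 sum between 10 and 30.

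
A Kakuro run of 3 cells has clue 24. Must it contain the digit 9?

The only way to make 24 from 3 distinct digits is {7,8,9}, which contains 9.

Yes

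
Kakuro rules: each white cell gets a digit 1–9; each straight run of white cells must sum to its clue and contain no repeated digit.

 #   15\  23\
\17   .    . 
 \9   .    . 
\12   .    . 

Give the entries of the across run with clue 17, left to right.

17 in 2 cells must be {8,9}; 23 in 3 cells must be {6,8,9}.
Nothing is forced directly, so branch on R2C2, whose candidates are 6 or 8. If R2C2 = 8: that forces R1C2 = 9, R2C1 = 1, after which R3C2 would have to be in {3,4,5,7,8,9} for the 12 across but in {6} for the 23 down — contradiction. So R2C2 = 6.
R2C1 = 9 − 6 = 3 completes the 9 across.
Given what's placed, R1C1 must be 8 to fit the 17 across and 15 down.
R1C2 = 17 − 8 = 9 completes the 17 across.
R3C1 = 15 − 11 = 4 completes the 15 down.
R3C2 = 12 − 4 = 8 completes the 12 across.

8 9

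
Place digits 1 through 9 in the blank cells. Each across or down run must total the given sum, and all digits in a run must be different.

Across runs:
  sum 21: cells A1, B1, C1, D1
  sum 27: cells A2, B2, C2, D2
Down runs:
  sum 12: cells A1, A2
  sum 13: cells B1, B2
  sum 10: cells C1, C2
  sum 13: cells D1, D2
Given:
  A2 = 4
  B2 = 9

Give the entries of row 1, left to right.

A1 = 12 − 4 = 8 completes the 12 down.
B1 = 13 − 9 = 4 completes the 13 down.
Nothing is forced directly, so branch on C2, whose candidates are 6 or 8. If C2 = 6: then C1 would have to be in {2,3,6,7} for the 21 across but in {4} for the 10 down — contradiction. So C2 = 8.
C1 = 10 − 8 = 2 completes the 10 down.
D1 = 21 − 14 = 7 completes the 21 across.
D2 = 27 − 21 = 6 completes the 27 across.

8, 4, 2, 7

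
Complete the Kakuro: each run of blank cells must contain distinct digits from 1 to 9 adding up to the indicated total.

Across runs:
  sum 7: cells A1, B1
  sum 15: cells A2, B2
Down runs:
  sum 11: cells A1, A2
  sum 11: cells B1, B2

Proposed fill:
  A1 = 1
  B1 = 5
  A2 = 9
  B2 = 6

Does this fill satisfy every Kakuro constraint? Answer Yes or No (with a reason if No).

No — the across run A1–B1 sums to 6, not 7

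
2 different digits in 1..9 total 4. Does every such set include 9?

No

The only way to make 4 from 2 distinct digits is {1,3}, which does not contain 9.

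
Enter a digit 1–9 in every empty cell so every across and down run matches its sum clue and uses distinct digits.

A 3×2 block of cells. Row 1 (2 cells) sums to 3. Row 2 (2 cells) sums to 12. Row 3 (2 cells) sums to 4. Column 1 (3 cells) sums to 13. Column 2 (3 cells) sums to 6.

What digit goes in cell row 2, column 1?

3 in 2 cells must be {1,2}; 4 in 2 cells must be {1,3}; 6 in 3 cells must be {1,2,3}.
The 12 across and the 6 down share only 3, so (2,2) = 3.
Given what's placed, (3,2) must be 1 to fit the 4 across and 6 down.
(1,2) = 6 − 4 = 2 completes the 6 down.
(2,1) = 12 − 3 = 9 completes the 12 across.
(3,1) = 4 − 1 = 3 completes the 4 across.
(1,1) = 3 − 2 = 1 completes the 3 across.

9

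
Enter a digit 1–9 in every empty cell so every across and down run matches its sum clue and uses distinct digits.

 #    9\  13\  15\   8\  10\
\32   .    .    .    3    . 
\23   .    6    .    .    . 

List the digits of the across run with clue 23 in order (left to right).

R1C2 = 13 − 6 = 7 completes the 13 down.
R2C4 = 8 − 3 = 5 completes the 8 down.
Nothing is forced directly, so branch on R1C1, whose candidates are 5 or 8. If R1C1 = 8: that forces R1C3 = 9, after which R1C5 would have to be in {5} for the 32 across but in {1,2,3,4,6,7,8,9} for the 10 down — contradiction. So R1C1 = 5.
R2C1 = 9 − 5 = 4 completes the 9 down.
R2C3 = 7: the only remaining digit allowed by both the 23 across and the 15 down.
R2C5 = 23 − 22 = 1 completes the 23 across.
R1C3 = 15 − 7 = 8 completes the 15 down.
R1C5 = 32 − 23 = 9 completes the 32 across.

4 6 7 5 1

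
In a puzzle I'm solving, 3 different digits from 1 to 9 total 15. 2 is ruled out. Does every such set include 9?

No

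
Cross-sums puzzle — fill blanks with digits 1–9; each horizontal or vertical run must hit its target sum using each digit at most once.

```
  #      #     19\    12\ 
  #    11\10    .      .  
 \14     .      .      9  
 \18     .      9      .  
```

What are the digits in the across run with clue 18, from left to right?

8 9 1

Nothing is forced directly, so branch on R1C3, whose candidates are 1 or 2. If R1C3 = 1: then R1C2 would have to be in {9} for the 10 across but in {2,3,4,6,7,8} for the 19 down — contradiction. So R1C3 = 2.
R1C2 = 10 − 2 = 8 completes the 10 across.
R2C2 = 19 − 17 = 2 completes the 19 down.
R3C3 = 12 − 11 = 1 completes the 12 down.
R2C1 = 14 − 11 = 3 completes the 14 across.
R3C1 = 18 − 10 = 8 completes the 18 across.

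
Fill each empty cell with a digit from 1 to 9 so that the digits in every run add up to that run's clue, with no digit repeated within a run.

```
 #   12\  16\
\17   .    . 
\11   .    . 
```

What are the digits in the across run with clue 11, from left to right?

4 7

17 in 2 cells must be {8,9}; 16 in 2 cells must be {7,9}.
The 17 across and the 16 down share only 9, so R1C2 = 9.
R2C2 = 16 − 9 = 7 completes the 16 down.
R1C1 = 17 − 9 = 8 completes the 17 across.
R2C1 = 11 − 7 = 4 completes the 11 across.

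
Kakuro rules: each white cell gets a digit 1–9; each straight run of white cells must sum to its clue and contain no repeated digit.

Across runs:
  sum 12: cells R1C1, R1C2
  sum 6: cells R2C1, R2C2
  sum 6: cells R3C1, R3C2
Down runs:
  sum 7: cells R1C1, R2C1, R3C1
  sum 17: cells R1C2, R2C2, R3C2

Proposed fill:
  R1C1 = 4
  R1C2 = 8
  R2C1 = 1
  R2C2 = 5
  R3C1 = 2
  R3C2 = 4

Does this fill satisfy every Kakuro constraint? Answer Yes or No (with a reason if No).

Across: 4+8=12; 1+5=6; 2+4=6. Down: 4+1+2=7; 8+5+4=17. No digit repeats within any run.

Yes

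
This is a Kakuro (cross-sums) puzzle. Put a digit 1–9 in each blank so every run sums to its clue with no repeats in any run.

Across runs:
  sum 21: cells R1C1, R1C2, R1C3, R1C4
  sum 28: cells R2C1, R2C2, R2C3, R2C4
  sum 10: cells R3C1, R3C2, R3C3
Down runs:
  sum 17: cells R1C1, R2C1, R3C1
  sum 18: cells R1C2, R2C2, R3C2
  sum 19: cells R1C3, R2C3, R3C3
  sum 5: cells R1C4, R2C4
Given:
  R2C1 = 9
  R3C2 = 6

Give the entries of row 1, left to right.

R2C4 = 4: the only remaining digit allowed by both the 28 across and the 5 down.
Given what's placed, R3C3 must be 3 to fit the 10 across and 19 down.
R1C4 = 5 − 4 = 1 completes the 5 down.
Given what's placed, R2C3 must be 7 to fit the 28 across and 19 down.
R3C1 = 10 − 9 = 1 completes the 10 across.
R1C1 = 17 − 10 = 7 completes the 17 down.
R1C3 = 19 − 10 = 9 completes the 19 down.
R2C2 = 28 − 20 = 8 completes the 28 across.
R1C2 = 21 − 17 = 4 completes the 21 across.

7 4 9 1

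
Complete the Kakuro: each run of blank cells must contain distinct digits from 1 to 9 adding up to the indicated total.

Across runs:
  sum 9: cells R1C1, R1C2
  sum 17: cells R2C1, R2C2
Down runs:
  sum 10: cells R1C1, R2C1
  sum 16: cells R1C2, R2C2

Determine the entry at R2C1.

8

17 in 2 cells must be {8,9}; 16 in 2 cells must be {7,9}.
The 9 across and the 16 down share only 7, so R1C2 = 7.
R2C2 = 16 − 7 = 9 completes the 16 down.
R1C1 = 9 − 7 = 2 completes the 9 across.
R2C1 = 17 − 9 = 8 completes the 17 across.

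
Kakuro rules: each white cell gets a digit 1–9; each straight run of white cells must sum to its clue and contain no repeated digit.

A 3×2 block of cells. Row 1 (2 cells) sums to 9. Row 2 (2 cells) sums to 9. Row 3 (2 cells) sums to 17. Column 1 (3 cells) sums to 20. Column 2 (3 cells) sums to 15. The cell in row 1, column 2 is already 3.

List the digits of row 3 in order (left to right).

9, 8

17 in 2 cells must be {8,9}.
(1,1) = 9 − 3 = 6 completes the 9 across.
(2,1) = 5: the only remaining digit allowed by both the 9 across and the 20 down.
(2,2) = 9 − 5 = 4 completes the 9 across.
(3,1) = 20 − 11 = 9 completes the 20 down.
(3,2) = 17 − 9 = 8 completes the 17 across.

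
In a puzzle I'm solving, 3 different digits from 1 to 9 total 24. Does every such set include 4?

The only way to make 24 from 3 distinct digits is {7,8,9}, which does not contain 4.

No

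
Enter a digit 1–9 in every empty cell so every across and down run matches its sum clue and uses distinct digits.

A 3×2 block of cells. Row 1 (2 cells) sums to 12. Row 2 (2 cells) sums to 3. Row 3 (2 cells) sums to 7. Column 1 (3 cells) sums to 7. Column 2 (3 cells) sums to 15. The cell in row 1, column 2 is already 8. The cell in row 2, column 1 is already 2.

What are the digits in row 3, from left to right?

1, 6

3 in 2 cells must be {1,2}; 7 in 3 cells must be {1,2,4}.
(1,1) = 12 − 8 = 4 completes the 12 across.
(2,2) = 3 − 2 = 1 completes the 3 across.
(3,1) = 7 − 6 = 1 completes the 7 down.
(3,2) = 7 − 1 = 6 completes the 7 across.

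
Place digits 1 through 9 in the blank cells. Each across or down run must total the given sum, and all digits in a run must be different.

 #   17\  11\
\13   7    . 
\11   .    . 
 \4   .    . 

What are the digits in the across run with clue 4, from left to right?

4 in 2 cells must be {1,3}.
R1C2 = 13 − 7 = 6 completes the 13 across.
Given what's placed, R3C1 must be 1 to fit the 4 across and 17 down.
R3C2 = 4 − 1 = 3 completes the 4 across.
R2C1 = 17 − 8 = 9 completes the 17 down.
R2C2 = 11 − 9 = 2 completes the 11 across.

1 3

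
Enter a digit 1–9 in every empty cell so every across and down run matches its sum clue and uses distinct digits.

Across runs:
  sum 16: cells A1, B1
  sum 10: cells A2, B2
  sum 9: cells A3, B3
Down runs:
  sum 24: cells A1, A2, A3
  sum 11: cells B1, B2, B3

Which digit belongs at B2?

16 in 2 cells must be {7,9}; 24 in 3 cells must be {7,8,9}.
The 16 across and the 11 down share only 7, so B1 = 7.
A1 = 16 − 7 = 9 completes the 16 across.
Nothing is forced directly, so branch on A2, whose candidates are 7 or 8. If A2 = 8: then B2 would have to be in {2} for the 10 across but in {1,3} for the 11 down — contradiction. So A2 = 7.
B2 = 10 − 7 = 3 completes the 10 across.
A3 = 24 − 16 = 8 completes the 24 down.
B3 = 9 − 8 = 1 completes the 9 across.

3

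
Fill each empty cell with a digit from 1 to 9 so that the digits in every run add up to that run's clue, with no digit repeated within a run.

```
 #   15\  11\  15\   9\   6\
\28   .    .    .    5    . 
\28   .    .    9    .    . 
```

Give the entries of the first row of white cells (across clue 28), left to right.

7 9 6 5 1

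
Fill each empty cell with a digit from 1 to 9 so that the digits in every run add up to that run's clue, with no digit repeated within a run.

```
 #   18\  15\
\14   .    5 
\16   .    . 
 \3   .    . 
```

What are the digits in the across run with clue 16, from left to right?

7 9

16 in 2 cells must be {7,9}; 3 in 2 cells must be {1,2}.
R1C1 = 14 − 5 = 9 completes the 14 across.
Given what's placed, R2C1 must be 7 to fit the 16 across and 18 down.
R2C2 = 16 − 7 = 9 completes the 16 across.
R3C1 = 18 − 16 = 2 completes the 18 down.
R3C2 = 3 − 2 = 1 completes the 3 across.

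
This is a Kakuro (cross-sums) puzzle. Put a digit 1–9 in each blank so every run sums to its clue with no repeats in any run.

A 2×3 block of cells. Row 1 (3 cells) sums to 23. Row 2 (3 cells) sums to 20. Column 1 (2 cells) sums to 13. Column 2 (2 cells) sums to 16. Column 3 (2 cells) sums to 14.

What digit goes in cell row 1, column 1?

8

23 in 3 cells must be {6,8,9}; 16 in 2 cells must be {7,9}.
The 23 across and the 16 down share only 9, so (1,2) = 9.
(2,2) = 16 − 9 = 7 completes the 16 down.
Nothing is forced directly, so branch on (1,1), whose candidates are 6 or 8. If (1,1) = 6: that forces (1,3) = 8, after which (2,1) would have to be in {4,5,8,9} for the 20 across but in {7} for the 13 down — contradiction. So (1,1) = 8.
(1,3) = 23 − 17 = 6 completes the 23 across.
(2,1) = 13 − 8 = 5 completes the 13 down.
(2,3) = 20 − 12 = 8 completes the 20 across.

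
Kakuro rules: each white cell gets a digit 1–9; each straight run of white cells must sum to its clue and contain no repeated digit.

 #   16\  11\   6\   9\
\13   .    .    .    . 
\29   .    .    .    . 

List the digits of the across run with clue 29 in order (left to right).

29 in 4 cells must be {5,7,8,9}; 16 in 2 cells must be {7,9}.
Only 7 fits R1C1 under both its across sum 13 and down sum 16.
R2C1 = 16 − 7 = 9 completes the 16 down.
Given what's placed, R2C3 must be 5 to fit the 29 across and 6 down.
R1C3 = 6 − 5 = 1 completes the 6 down.
No cell is forced outright now. R2C2 can only be 7 or 8 (the digits allowed by both its 29 across and its 11 down). If R2C2 = 7: then R1C2 would have to be in {2,3} for the 13 across but in {4} for the 11 down — contradiction. So R2C2 = 8.
R1C2 = 11 − 8 = 3 completes the 11 down.
R1C4 = 13 − 11 = 2 completes the 13 across.
R2C4 = 29 − 22 = 7 completes the 29 across.

9 8 5 7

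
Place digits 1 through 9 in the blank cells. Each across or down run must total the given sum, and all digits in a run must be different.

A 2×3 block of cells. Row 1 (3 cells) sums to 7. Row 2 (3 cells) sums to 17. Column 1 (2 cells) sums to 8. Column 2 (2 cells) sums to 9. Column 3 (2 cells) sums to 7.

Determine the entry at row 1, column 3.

4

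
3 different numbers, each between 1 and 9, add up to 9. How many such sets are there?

3

3 distinct digits from 1–9 sum between 6 and 24.
Enumerating: {1,2,6}, {1,3,5}, {2,3,4}.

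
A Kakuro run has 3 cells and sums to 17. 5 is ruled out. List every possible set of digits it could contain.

3 distinct digits from 1–9 sum between 6 and 24.
Dropping sets that contain 5.

{1,7,9}; {2,6,9}; {2,7,8}; {3,6,8}; {4,6,7}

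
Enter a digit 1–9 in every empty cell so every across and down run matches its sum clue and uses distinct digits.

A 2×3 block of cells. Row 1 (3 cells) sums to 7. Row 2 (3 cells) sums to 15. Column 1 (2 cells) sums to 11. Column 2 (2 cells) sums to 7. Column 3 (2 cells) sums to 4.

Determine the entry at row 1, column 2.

7 in 3 cells must be {1,2,4}; 4 in 2 cells must be {1,3}.
The 7 across and the 4 down share only 1, so (1,3) = 1.
(2,3) = 4 − 1 = 3 completes the 4 down.
Nothing is forced directly, so branch on (2,2), whose candidates are 4 or 5. If (2,2) = 4: then (1,2) would have to be in {2,4} for the 7 across but in {3} for the 7 down — contradiction. So (2,2) = 5.
(1,2) = 7 − 5 = 2 completes the 7 down.
(2,1) = 15 − 8 = 7 completes the 15 across.
(1,1) = 7 − 3 = 4 completes the 7 across.

2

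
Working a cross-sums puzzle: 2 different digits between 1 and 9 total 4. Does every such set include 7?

No

The only way to make 4 from 2 distinct digits is {1,3}, which does not contain 7.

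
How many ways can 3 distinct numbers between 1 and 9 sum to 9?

3 distinct digits from 1–9 sum between 6 and 24.
Enumerating: {1,2,6}, {1,3,5}, {2,3,4}.

3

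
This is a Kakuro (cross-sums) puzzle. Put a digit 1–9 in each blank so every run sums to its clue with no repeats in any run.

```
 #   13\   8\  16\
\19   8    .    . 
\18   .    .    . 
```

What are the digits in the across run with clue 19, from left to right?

16 in 2 cells must be {7,9}.
R2C1 = 13 − 8 = 5 completes the 13 down.
No cell is forced outright now. R1C3 can only be 7 or 9 (the digits allowed by both its 19 across and its 16 down). If R1C3 = 7: then R1C2 would have to be in {4} for the 19 across but in {1,2,3,5,6,7} for the 8 down — contradiction. So R1C3 = 9.
R1C2 = 19 − 17 = 2 completes the 19 across.
R2C2 = 8 − 2 = 6 completes the 8 down.
R2C3 = 18 − 11 = 7 completes the 18 across.

8 2 9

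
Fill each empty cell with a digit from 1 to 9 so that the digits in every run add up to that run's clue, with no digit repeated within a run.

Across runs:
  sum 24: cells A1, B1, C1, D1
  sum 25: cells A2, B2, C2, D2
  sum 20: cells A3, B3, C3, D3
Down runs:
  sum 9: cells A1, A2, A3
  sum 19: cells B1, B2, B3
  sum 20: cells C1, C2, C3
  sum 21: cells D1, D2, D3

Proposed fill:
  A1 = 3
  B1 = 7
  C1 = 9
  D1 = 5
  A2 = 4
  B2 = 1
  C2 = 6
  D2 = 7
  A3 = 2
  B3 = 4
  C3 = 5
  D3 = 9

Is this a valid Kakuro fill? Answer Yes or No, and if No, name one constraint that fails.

No — the across run A2–D2 sums to 18, not 25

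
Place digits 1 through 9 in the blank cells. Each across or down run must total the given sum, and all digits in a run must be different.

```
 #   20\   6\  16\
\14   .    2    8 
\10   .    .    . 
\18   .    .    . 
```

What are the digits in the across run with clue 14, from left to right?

6 in 3 cells must be {1,2,3}.
R1C1 = 14 − 10 = 4 completes the 14 across.
R2C1 = 7: the only remaining digit allowed by both the 10 across and the 20 down.
R2C2 = 1: the only remaining digit allowed by both the 10 across and the 6 down.
R2C3 = 10 − 8 = 2 completes the 10 across.
R3C1 = 20 − 11 = 9 completes the 20 down.
R3C2 = 6 − 3 = 3 completes the 6 down.
R3C3 = 18 − 12 = 6 completes the 18 across.

4, 2, 8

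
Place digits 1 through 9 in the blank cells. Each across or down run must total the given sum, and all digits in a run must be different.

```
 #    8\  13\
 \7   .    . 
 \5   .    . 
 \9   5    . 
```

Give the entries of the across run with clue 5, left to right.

R3C2 = 9 − 5 = 4 completes the 9 across.
Nothing is forced directly, so branch on R1C1, whose candidates are 1 or 2. If R1C1 = 2: then R1C2 would have to be in {5} for the 7 across but in {1,2,3,6,7,8} for the 13 down — contradiction. So R1C1 = 1.
R1C2 = 7 − 1 = 6 completes the 7 across.
R2C1 = 8 − 6 = 2 completes the 8 down.
R2C2 = 5 − 2 = 3 completes the 5 across.

2, 3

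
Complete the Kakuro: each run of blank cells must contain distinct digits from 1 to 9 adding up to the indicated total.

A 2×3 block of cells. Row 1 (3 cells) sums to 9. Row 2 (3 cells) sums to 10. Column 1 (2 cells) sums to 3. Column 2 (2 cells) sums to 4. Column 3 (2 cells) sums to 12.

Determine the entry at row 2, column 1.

2

3 in 2 cells must be {1,2}; 4 in 2 cells must be {1,3}.
Nothing is forced directly, so branch on (1,2), whose candidates are 1 or 3. If (1,2) = 1: that forces (1,1) = 2, after which (1,3) would have to be in {6} for the 9 across but in {3,4,5,7,8,9} for the 12 down — contradiction. So (1,2) = 3.
(2,2) = 4 − 3 = 1 completes the 4 down.
Given what's placed, (2,1) must be 2 to fit the 10 across and 3 down.
(2,3) = 10 − 3 = 7 completes the 10 across.
(1,1) = 3 − 2 = 1 completes the 3 down.
(1,3) = 9 − 4 = 5 completes the 9 across.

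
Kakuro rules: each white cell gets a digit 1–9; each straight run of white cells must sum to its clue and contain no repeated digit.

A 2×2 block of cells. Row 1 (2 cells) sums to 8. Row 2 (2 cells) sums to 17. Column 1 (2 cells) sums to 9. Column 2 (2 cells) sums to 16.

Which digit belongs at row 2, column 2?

9

17 in 2 cells must be {8,9}; 16 in 2 cells must be {7,9}.
The 8 across and the 16 down share only 7, so (1,2) = 7.
The 17 across and the 9 down share only 8, so (2,1) = 8.
(2,2) = 17 − 8 = 9 completes the 17 across.
(1,1) = 8 − 7 = 1 completes the 8 across.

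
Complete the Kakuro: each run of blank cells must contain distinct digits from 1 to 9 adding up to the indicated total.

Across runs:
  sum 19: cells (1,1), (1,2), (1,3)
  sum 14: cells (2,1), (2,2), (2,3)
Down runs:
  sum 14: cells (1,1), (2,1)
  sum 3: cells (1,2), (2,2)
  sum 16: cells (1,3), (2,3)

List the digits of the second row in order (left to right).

6, 1, 7

3 in 2 cells must be {1,2}; 16 in 2 cells must be {7,9}.
The 19 across and the 3 down share only 2, so (1,2) = 2.
Given what's placed, (1,3) must be 9 to fit the 19 across and 16 down.
(2,2) = 3 − 2 = 1 completes the 3 down.
(2,3) = 16 − 9 = 7 completes the 16 down.
(1,1) = 19 − 11 = 8 completes the 19 across.
(2,1) = 14 − 8 = 6 completes the 14 across.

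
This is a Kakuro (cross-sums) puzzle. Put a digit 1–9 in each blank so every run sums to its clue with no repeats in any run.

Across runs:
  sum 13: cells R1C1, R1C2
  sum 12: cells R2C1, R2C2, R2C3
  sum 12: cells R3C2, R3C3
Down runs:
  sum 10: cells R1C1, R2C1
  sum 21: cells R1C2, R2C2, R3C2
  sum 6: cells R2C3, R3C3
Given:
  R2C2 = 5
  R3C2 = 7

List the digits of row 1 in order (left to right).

R1C2 = 21 − 12 = 9 completes the 21 down.
R3C3 = 12 − 7 = 5 completes the 12 across.
R1C1 = 13 − 9 = 4 completes the 13 across.
R2C1 = 10 − 4 = 6 completes the 10 down.
R2C3 = 12 − 11 = 1 completes the 12 across.

4, 9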